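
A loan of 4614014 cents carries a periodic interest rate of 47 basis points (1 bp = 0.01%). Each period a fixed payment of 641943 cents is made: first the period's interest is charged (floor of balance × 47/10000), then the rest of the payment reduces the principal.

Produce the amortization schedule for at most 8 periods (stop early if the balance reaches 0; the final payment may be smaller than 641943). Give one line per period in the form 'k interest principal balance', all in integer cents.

1. interest=⌊4614014·47/10000⌋=21685; principal=641943-21685=620258; balance=4614014-620258=3993756
2. interest=⌊3993756·47/10000⌋=18770; principal=641943-18770=623173; balance=3993756-623173=3370583
3. interest=⌊3370583·47/10000⌋=15841; principal=641943-15841=626102; balance=3370583-626102=2744481
4. interest=⌊2744481·47/10000⌋=12899; principal=641943-12899=629044; balance=2744481-629044=2115437
5. interest=⌊2115437·47/10000⌋=9942; principal=641943-9942=632001; balance=2115437-632001=1483436
6. interest=⌊1483436·47/10000⌋=6972; principal=641943-6972=634971; balance=1483436-634971=848465
7. interest=⌊848465·47/10000⌋=3987; principal=641943-3987=637956; balance=848465-637956=210509
8. interest=⌊210509·47/10000⌋=989; principal=min(641943-989,210509)=210509; balance=210509-210509=0

1 21685 620258 3993756
2 18770 623173 3370583
3 15841 626102 2744481
4 12899 629044 2115437
5 9942 632001 1483436
6 6972 634971 848465
7 3987 637956 210509
8 989 210509 0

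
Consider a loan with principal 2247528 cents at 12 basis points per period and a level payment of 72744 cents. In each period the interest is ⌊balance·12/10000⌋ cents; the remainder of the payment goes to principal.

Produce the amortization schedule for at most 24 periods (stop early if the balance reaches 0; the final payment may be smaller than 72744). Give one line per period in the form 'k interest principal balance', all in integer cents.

1 2697 70047 2177481
2 2612 70132 2107349
3 2528 70216 2037133
4 2444 70300 1966833
5 2360 70384 1896449
6 2275 70469 1825980
7 2191 70553 1755427
8 2106 70638 1684789
9 2021 70723 1614066
10 1936 70808 1543258
11 1851 70893 1472365
12 1766 70978 1401387
13 1681 71063 1330324
14 1596 71148 1259176
15 1511 71233 1187943
16 1425 71319 1116624
17 1339 71405 1045219
18 1254 71490 973729
19 1168 71576 902153
20 1082 71662 830491
21 996 71748 758743
22 910 71834 686909
23 824 71920 614989
24 737 72007 542982

1. interest=⌊2247528·12/10000⌋=2697; principal=72744-2697=70047; balance=2247528-70047=2177481
2. interest=⌊2177481·12/10000⌋=2612; principal=72744-2612=70132; balance=2177481-70132=2107349
3. interest=⌊2107349·12/10000⌋=2528; principal=72744-2528=70216; balance=2107349-70216=2037133
4. interest=⌊2037133·12/10000⌋=2444; principal=72744-2444=70300; balance=2037133-70300=1966833
5. interest=⌊1966833·12/10000⌋=2360; principal=72744-2360=70384; balance=1966833-70384=1896449
6. interest=⌊1896449·12/10000⌋=2275; principal=72744-2275=70469; balance=1896449-70469=1825980
7. interest=⌊1825980·12/10000⌋=2191; principal=72744-2191=70553; balance=1825980-70553=1755427
8. interest=⌊1755427·12/10000⌋=2106; principal=72744-2106=70638; balance=1755427-70638=1684789
9. interest=⌊1684789·12/10000⌋=2021; principal=72744-2021=70723; balance=1684789-70723=1614066
10. interest=⌊1614066·12/10000⌋=1936; principal=72744-1936=70808; balance=1614066-70808=1543258
11. interest=⌊1543258·12/10000⌋=1851; principal=72744-1851=70893; balance=1543258-70893=1472365
12. interest=⌊1472365·12/10000⌋=1766; principal=72744-1766=70978; balance=1472365-70978=1401387
13. interest=⌊1401387·12/10000⌋=1681; principal=72744-1681=71063; balance=1401387-71063=1330324
14. interest=⌊1330324·12/10000⌋=1596; principal=72744-1596=71148; balance=1330324-71148=1259176
15. interest=⌊1259176·12/10000⌋=1511; principal=72744-1511=71233; balance=1259176-71233=1187943
16. interest=⌊1187943·12/10000⌋=1425; principal=72744-1425=71319; balance=1187943-71319=1116624
17. interest=⌊1116624·12/10000⌋=1339; principal=72744-1339=71405; balance=1116624-71405=1045219
18. interest=⌊1045219·12/10000⌋=1254; principal=72744-1254=71490; balance=1045219-71490=973729
19. interest=⌊973729·12/10000⌋=1168; principal=72744-1168=71576; balance=973729-71576=902153
20. interest=⌊902153·12/10000⌋=1082; principal=72744-1082=71662; balance=902153-71662=830491
21. interest=⌊830491·12/10000⌋=996; principal=72744-996=71748; balance=830491-71748=758743
22. interest=⌊758743·12/10000⌋=910; principal=72744-910=71834; balance=758743-71834=686909
23. interest=⌊686909·12/10000⌋=824; principal=72744-824=71920; balance=686909-71920=614989
24. interest=⌊614989·12/10000⌋=737; principal=72744-737=72007; balance=614989-72007=542982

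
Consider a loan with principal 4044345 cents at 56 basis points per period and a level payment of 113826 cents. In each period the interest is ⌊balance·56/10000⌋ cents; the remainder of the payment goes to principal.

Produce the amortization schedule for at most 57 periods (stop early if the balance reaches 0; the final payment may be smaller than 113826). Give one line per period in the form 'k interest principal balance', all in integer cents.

1 22648 91178 3953167
2 22137 91689 3861478
3 21624 92202 3769276
4 21107 92719 3676557
5 20588 93238 3583319
6 20066 93760 3489559
7 19541 94285 3395274
8 19013 94813 3300461
9 18482 95344 3205117
10 17948 95878 3109239
11 17411 96415 3012824
12 16871 96955 2915869
13 16328 97498 2818371
14 15782 98044 2720327
15 15233 98593 2621734
16 14681 99145 2522589
17 14126 99700 2422889
18 13568 100258 2322631
19 13006 100820 2221811
20 12442 101384 2120427
21 11874 101952 2018475
22 11303 102523 1915952
23 10729 103097 1812855
24 10151 103675 1709180
25 9571 104255 1604925
26 8987 104839 1500086
27 8400 105426 1394660
28 7810 106016 1288644
29 7216 106610 1182034
30 6619 107207 1074827
31 6019 107807 967020
32 5415 108411 858609
33 4808 109018 749591
34 4197 109629 639962
35 3583 110243 529719
36 2966 110860 418859
37 2345 111481 307378
38 1721 112105 195273
39 1093 112733 82540
40 462 82540 0

1. interest=⌊4044345·56/10000⌋=22648; principal=113826-22648=91178; balance=4044345-91178=3953167
2. interest=⌊3953167·56/10000⌋=22137; principal=113826-22137=91689; balance=3953167-91689=3861478
3. interest=⌊3861478·56/10000⌋=21624; principal=113826-21624=92202; balance=3861478-92202=3769276
4. interest=⌊3769276·56/10000⌋=21107; principal=113826-21107=92719; balance=3769276-92719=3676557
5. interest=⌊3676557·56/10000⌋=20588; principal=113826-20588=93238; balance=3676557-93238=3583319
6. interest=⌊3583319·56/10000⌋=20066; principal=113826-20066=93760; balance=3583319-93760=3489559
7. interest=⌊3489559·56/10000⌋=19541; principal=113826-19541=94285; balance=3489559-94285=3395274
8. interest=⌊3395274·56/10000⌋=19013; principal=113826-19013=94813; balance=3395274-94813=3300461
9. interest=⌊3300461·56/10000⌋=18482; principal=113826-18482=95344; balance=3300461-95344=3205117
10. interest=⌊3205117·56/10000⌋=17948; principal=113826-17948=95878; balance=3205117-95878=3109239
11. interest=⌊3109239·56/10000⌋=17411; principal=113826-17411=96415; balance=3109239-96415=3012824
12. interest=⌊3012824·56/10000⌋=16871; principal=113826-16871=96955; balance=3012824-96955=2915869
13. interest=⌊2915869·56/10000⌋=16328; principal=113826-16328=97498; balance=2915869-97498=2818371
14. interest=⌊2818371·56/10000⌋=15782; principal=113826-15782=98044; balance=2818371-98044=2720327
15. interest=⌊2720327·56/10000⌋=15233; principal=113826-15233=98593; balance=2720327-98593=2621734
16. interest=⌊2621734·56/10000⌋=14681; principal=113826-14681=99145; balance=2621734-99145=2522589
17. interest=⌊2522589·56/10000⌋=14126; principal=113826-14126=99700; balance=2522589-99700=2422889
18. interest=⌊2422889·56/10000⌋=13568; principal=113826-13568=100258; balance=2422889-100258=2322631
19. interest=⌊2322631·56/10000⌋=13006; principal=113826-13006=100820; balance=2322631-100820=2221811
20. interest=⌊2221811·56/10000⌋=12442; principal=113826-12442=101384; balance=2221811-101384=2120427
21. interest=⌊2120427·56/10000⌋=11874; principal=113826-11874=101952; balance=2120427-101952=2018475
22. interest=⌊2018475·56/10000⌋=11303; principal=113826-11303=102523; balance=2018475-102523=1915952
23. interest=⌊1915952·56/10000⌋=10729; principal=113826-10729=103097; balance=1915952-103097=1812855
24. interest=⌊1812855·56/10000⌋=10151; principal=113826-10151=103675; balance=1812855-103675=1709180
25. interest=⌊1709180·56/10000⌋=9571; principal=113826-9571=104255; balance=1709180-104255=1604925
26. interest=⌊1604925·56/10000⌋=8987; principal=113826-8987=104839; balance=1604925-104839=1500086
27. interest=⌊1500086·56/10000⌋=8400; principal=113826-8400=105426; balance=1500086-105426=1394660
28. interest=⌊1394660·56/10000⌋=7810; principal=113826-7810=106016; balance=1394660-106016=1288644
29. interest=⌊1288644·56/10000⌋=7216; principal=113826-7216=106610; balance=1288644-106610=1182034
30. interest=⌊1182034·56/10000⌋=6619; principal=113826-6619=107207; balance=1182034-107207=1074827
31. interest=⌊1074827·56/10000⌋=6019; principal=113826-6019=107807; balance=1074827-107807=967020
32. interest=⌊967020·56/10000⌋=5415; principal=113826-5415=108411; balance=967020-108411=858609
33. interest=⌊858609·56/10000⌋=4808; principal=113826-4808=109018; balance=858609-109018=749591
34. interest=⌊749591·56/10000⌋=4197; principal=113826-4197=109629; balance=749591-109629=639962
35. interest=⌊639962·56/10000⌋=3583; principal=113826-3583=110243; balance=639962-110243=529719
36. interest=⌊529719·56/10000⌋=2966; principal=113826-2966=110860; balance=529719-110860=418859
37. interest=⌊418859·56/10000⌋=2345; principal=113826-2345=111481; balance=418859-111481=307378
38. interest=⌊307378·56/10000⌋=1721; principal=113826-1721=112105; balance=307378-112105=195273
39. interest=⌊195273·56/10000⌋=1093; principal=113826-1093=112733; balance=195273-112733=82540
40. interest=⌊82540·56/10000⌋=462; principal=min(113826-462,82540)=82540; balance=82540-82540=0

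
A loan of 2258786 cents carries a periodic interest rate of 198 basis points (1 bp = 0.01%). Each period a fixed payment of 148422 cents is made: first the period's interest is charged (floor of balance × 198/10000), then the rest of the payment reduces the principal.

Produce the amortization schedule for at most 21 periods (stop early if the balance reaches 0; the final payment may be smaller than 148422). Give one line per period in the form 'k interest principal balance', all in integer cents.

1 44723 103699 2155087
2 42670 105752 2049335
3 40576 107846 1941489
4 38441 109981 1831508
5 36263 112159 1719349
6 34043 114379 1604970
7 31778 116644 1488326
8 29468 118954 1369372
9 27113 121309 1248063
10 24711 123711 1124352
11 22262 126160 998192
12 19764 128658 869534
13 17216 131206 738328
14 14618 133804 604524
15 11969 136453 468071
16 9267 139155 328916
17 6512 141910 187006
18 3702 144720 42286
19 837 42286 0

1. interest=⌊2258786·198/10000⌋=44723; principal=148422-44723=103699; balance=2258786-103699=2155087
2. interest=⌊2155087·198/10000⌋=42670; principal=148422-42670=105752; balance=2155087-105752=2049335
3. interest=⌊2049335·198/10000⌋=40576; principal=148422-40576=107846; balance=2049335-107846=1941489
4. interest=⌊1941489·198/10000⌋=38441; principal=148422-38441=109981; balance=1941489-109981=1831508
5. interest=⌊1831508·198/10000⌋=36263; principal=148422-36263=112159; balance=1831508-112159=1719349
6. interest=⌊1719349·198/10000⌋=34043; principal=148422-34043=114379; balance=1719349-114379=1604970
7. interest=⌊1604970·198/10000⌋=31778; principal=148422-31778=116644; balance=1604970-116644=1488326
8. interest=⌊1488326·198/10000⌋=29468; principal=148422-29468=118954; balance=1488326-118954=1369372
9. interest=⌊1369372·198/10000⌋=27113; principal=148422-27113=121309; balance=1369372-121309=1248063
10. interest=⌊1248063·198/10000⌋=24711; principal=148422-24711=123711; balance=1248063-123711=1124352
11. interest=⌊1124352·198/10000⌋=22262; principal=148422-22262=126160; balance=1124352-126160=998192
12. interest=⌊998192·198/10000⌋=19764; principal=148422-19764=128658; balance=998192-128658=869534
13. interest=⌊869534·198/10000⌋=17216; principal=148422-17216=131206; balance=869534-131206=738328
14. interest=⌊738328·198/10000⌋=14618; principal=148422-14618=133804; balance=738328-133804=604524
15. interest=⌊604524·198/10000⌋=11969; principal=148422-11969=136453; balance=604524-136453=468071
16. interest=⌊468071·198/10000⌋=9267; principal=148422-9267=139155; balance=468071-139155=328916
17. interest=⌊328916·198/10000⌋=6512; principal=148422-6512=141910; balance=328916-141910=187006
18. interest=⌊187006·198/10000⌋=3702; principal=148422-3702=144720; balance=187006-144720=42286
19. interest=⌊42286·198/10000⌋=837; principal=min(148422-837,42286)=42286; balance=42286-42286=0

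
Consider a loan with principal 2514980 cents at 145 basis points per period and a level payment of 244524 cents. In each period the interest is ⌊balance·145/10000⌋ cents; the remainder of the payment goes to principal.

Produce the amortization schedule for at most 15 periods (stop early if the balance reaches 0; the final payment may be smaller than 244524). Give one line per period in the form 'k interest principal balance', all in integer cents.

1 36467 208057 2306923
2 33450 211074 2095849
3 30389 214135 1881714
4 27284 217240 1664474
5 24134 220390 1444084
6 20939 223585 1220499
7 17697 226827 993672
8 14408 230116 763556
9 11071 233453 530103
10 7686 236838 293265
11 4252 240272 52993
12 768 52993 0

1. interest=⌊2514980·145/10000⌋=36467; principal=244524-36467=208057; balance=2514980-208057=2306923
2. interest=⌊2306923·145/10000⌋=33450; principal=244524-33450=211074; balance=2306923-211074=2095849
3. interest=⌊2095849·145/10000⌋=30389; principal=244524-30389=214135; balance=2095849-214135=1881714
4. interest=⌊1881714·145/10000⌋=27284; principal=244524-27284=217240; balance=1881714-217240=1664474
5. interest=⌊1664474·145/10000⌋=24134; principal=244524-24134=220390; balance=1664474-220390=1444084
6. interest=⌊1444084·145/10000⌋=20939; principal=244524-20939=223585; balance=1444084-223585=1220499
7. interest=⌊1220499·145/10000⌋=17697; principal=244524-17697=226827; balance=1220499-226827=993672
8. interest=⌊993672·145/10000⌋=14408; principal=244524-14408=230116; balance=993672-230116=763556
9. interest=⌊763556·145/10000⌋=11071; principal=244524-11071=233453; balance=763556-233453=530103
10. interest=⌊530103·145/10000⌋=7686; principal=244524-7686=236838; balance=530103-236838=293265
11. interest=⌊293265·145/10000⌋=4252; principal=244524-4252=240272; balance=293265-240272=52993
12. interest=⌊52993·145/10000⌋=768; principal=min(244524-768,52993)=52993; balance=52993-52993=0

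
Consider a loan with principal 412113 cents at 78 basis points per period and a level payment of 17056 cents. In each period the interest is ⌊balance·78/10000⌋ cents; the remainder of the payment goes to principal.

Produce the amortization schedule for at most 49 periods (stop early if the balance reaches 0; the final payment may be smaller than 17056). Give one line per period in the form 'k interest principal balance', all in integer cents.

1 3214 13842 398271
2 3106 13950 384321
3 2997 14059 370262
4 2888 14168 356094
5 2777 14279 341815
6 2666 14390 327425
7 2553 14503 312922
8 2440 14616 298306
9 2326 14730 283576
10 2211 14845 268731
11 2096 14960 253771
12 1979 15077 238694
13 1861 15195 223499
14 1743 15313 208186
15 1623 15433 192753
16 1503 15553 177200
17 1382 15674 161526
18 1259 15797 145729
19 1136 15920 129809
20 1012 16044 113765
21 887 16169 97596
22 761 16295 81301
23 634 16422 64879
24 506 16550 48329
25 376 16680 31649
26 246 16810 14839
27 115 14839 0

1. interest=⌊412113·78/10000⌋=3214; principal=17056-3214=13842; balance=412113-13842=398271
2. interest=⌊398271·78/10000⌋=3106; principal=17056-3106=13950; balance=398271-13950=384321
3. interest=⌊384321·78/10000⌋=2997; principal=17056-2997=14059; balance=384321-14059=370262
4. interest=⌊370262·78/10000⌋=2888; principal=17056-2888=14168; balance=370262-14168=356094
5. interest=⌊356094·78/10000⌋=2777; principal=17056-2777=14279; balance=356094-14279=341815
6. interest=⌊341815·78/10000⌋=2666; principal=17056-2666=14390; balance=341815-14390=327425
7. interest=⌊327425·78/10000⌋=2553; principal=17056-2553=14503; balance=327425-14503=312922
8. interest=⌊312922·78/10000⌋=2440; principal=17056-2440=14616; balance=312922-14616=298306
9. interest=⌊298306·78/10000⌋=2326; principal=17056-2326=14730; balance=298306-14730=283576
10. interest=⌊283576·78/10000⌋=2211; principal=17056-2211=14845; balance=283576-14845=268731
11. interest=⌊268731·78/10000⌋=2096; principal=17056-2096=14960; balance=268731-14960=253771
12. interest=⌊253771·78/10000⌋=1979; principal=17056-1979=15077; balance=253771-15077=238694
13. interest=⌊238694·78/10000⌋=1861; principal=17056-1861=15195; balance=238694-15195=223499
14. interest=⌊223499·78/10000⌋=1743; principal=17056-1743=15313; balance=223499-15313=208186
15. interest=⌊208186·78/10000⌋=1623; principal=17056-1623=15433; balance=208186-15433=192753
16. interest=⌊192753·78/10000⌋=1503; principal=17056-1503=15553; balance=192753-15553=177200
17. interest=⌊177200·78/10000⌋=1382; principal=17056-1382=15674; balance=177200-15674=161526
18. interest=⌊161526·78/10000⌋=1259; principal=17056-1259=15797; balance=161526-15797=145729
19. interest=⌊145729·78/10000⌋=1136; principal=17056-1136=15920; balance=145729-15920=129809
20. interest=⌊129809·78/10000⌋=1012; principal=17056-1012=16044; balance=129809-16044=113765
21. interest=⌊113765·78/10000⌋=887; principal=17056-887=16169; balance=113765-16169=97596
22. interest=⌊97596·78/10000⌋=761; principal=17056-761=16295; balance=97596-16295=81301
23. interest=⌊81301·78/10000⌋=634; principal=17056-634=16422; balance=81301-16422=64879
24. interest=⌊64879·78/10000⌋=506; principal=17056-506=16550; balance=64879-16550=48329
25. interest=⌊48329·78/10000⌋=376; principal=17056-376=16680; balance=48329-16680=31649
26. interest=⌊31649·78/10000⌋=246; principal=17056-246=16810; balance=31649-16810=14839
27. interest=⌊14839·78/10000⌋=115; principal=min(17056-115,14839)=14839; balance=14839-14839=0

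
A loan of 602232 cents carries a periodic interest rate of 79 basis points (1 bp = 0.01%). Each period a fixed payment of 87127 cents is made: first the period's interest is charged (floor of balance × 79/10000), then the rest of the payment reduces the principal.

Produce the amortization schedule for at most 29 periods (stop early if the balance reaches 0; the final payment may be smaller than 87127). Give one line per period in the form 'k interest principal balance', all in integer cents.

1 4757 82370 519862
2 4106 83021 436841
3 3451 83676 353165
4 2790 84337 268828
5 2123 85004 183824
6 1452 85675 98149
7 775 86352 11797
8 93 11797 0

1. interest=⌊602232·79/10000⌋=4757; principal=87127-4757=82370; balance=602232-82370=519862
2. interest=⌊519862·79/10000⌋=4106; principal=87127-4106=83021; balance=519862-83021=436841
3. interest=⌊436841·79/10000⌋=3451; principal=87127-3451=83676; balance=436841-83676=353165
4. interest=⌊353165·79/10000⌋=2790; principal=87127-2790=84337; balance=353165-84337=268828
5. interest=⌊268828·79/10000⌋=2123; principal=87127-2123=85004; balance=268828-85004=183824
6. interest=⌊183824·79/10000⌋=1452; principal=87127-1452=85675; balance=183824-85675=98149
7. interest=⌊98149·79/10000⌋=775; principal=87127-775=86352; balance=98149-86352=11797
8. interest=⌊11797·79/10000⌋=93; principal=min(87127-93,11797)=11797; balance=11797-11797=0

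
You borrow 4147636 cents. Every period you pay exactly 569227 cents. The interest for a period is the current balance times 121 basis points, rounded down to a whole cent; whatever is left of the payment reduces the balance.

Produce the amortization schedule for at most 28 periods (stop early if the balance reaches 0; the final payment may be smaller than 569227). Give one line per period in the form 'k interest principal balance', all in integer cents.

1. interest=⌊4147636·121/10000⌋=50186; principal=569227-50186=519041; balance=4147636-519041=3628595
2. interest=⌊3628595·121/10000⌋=43905; principal=569227-43905=525322; balance=3628595-525322=3103273
3. interest=⌊3103273·121/10000⌋=37549; principal=569227-37549=531678; balance=3103273-531678=2571595
4. interest=⌊2571595·121/10000⌋=31116; principal=569227-31116=538111; balance=2571595-538111=2033484
5. interest=⌊2033484·121/10000⌋=24605; principal=569227-24605=544622; balance=2033484-544622=1488862
6. interest=⌊1488862·121/10000⌋=18015; principal=569227-18015=551212; balance=1488862-551212=937650
7. interest=⌊937650·121/10000⌋=11345; principal=569227-11345=557882; balance=937650-557882=379768
8. interest=⌊379768·121/10000⌋=4595; principal=min(569227-4595,379768)=379768; balance=379768-379768=0

1 50186 519041 3628595
2 43905 525322 3103273
3 37549 531678 2571595
4 31116 538111 2033484
5 24605 544622 1488862
6 18015 551212 937650
7 11345 557882 379768
8 4595 379768 0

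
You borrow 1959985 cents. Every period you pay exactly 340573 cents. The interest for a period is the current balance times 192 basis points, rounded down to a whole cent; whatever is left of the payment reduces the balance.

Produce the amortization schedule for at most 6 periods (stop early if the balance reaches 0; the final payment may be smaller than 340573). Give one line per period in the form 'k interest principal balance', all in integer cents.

1 37631 302942 1657043
2 31815 308758 1348285
3 25887 314686 1033599
4 19845 320728 712871
5 13687 326886 385985
6 7410 333163 52822

1. interest=⌊1959985·192/10000⌋=37631; principal=340573-37631=302942; balance=1959985-302942=1657043
2. interest=⌊1657043·192/10000⌋=31815; principal=340573-31815=308758; balance=1657043-308758=1348285
3. interest=⌊1348285·192/10000⌋=25887; principal=340573-25887=314686; balance=1348285-314686=1033599
4. interest=⌊1033599·192/10000⌋=19845; principal=340573-19845=320728; balance=1033599-320728=712871
5. interest=⌊712871·192/10000⌋=13687; principal=340573-13687=326886; balance=712871-326886=385985
6. interest=⌊385985·192/10000⌋=7410; principal=340573-7410=333163; balance=385985-333163=52822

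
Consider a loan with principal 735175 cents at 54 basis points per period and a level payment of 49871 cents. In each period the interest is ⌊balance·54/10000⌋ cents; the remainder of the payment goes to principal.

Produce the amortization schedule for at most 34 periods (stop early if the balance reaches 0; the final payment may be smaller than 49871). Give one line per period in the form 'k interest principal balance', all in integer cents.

1. interest=⌊735175·54/10000⌋=3969; principal=49871-3969=45902; balance=735175-45902=689273
2. interest=⌊689273·54/10000⌋=3722; principal=49871-3722=46149; balance=689273-46149=643124
3. interest=⌊643124·54/10000⌋=3472; principal=49871-3472=46399; balance=643124-46399=596725
4. interest=⌊596725·54/10000⌋=3222; principal=49871-3222=46649; balance=596725-46649=550076
5. interest=⌊550076·54/10000⌋=2970; principal=49871-2970=46901; balance=550076-46901=503175
6. interest=⌊503175·54/10000⌋=2717; principal=49871-2717=47154; balance=503175-47154=456021
7. interest=⌊456021·54/10000⌋=2462; principal=49871-2462=47409; balance=456021-47409=408612
8. interest=⌊408612·54/10000⌋=2206; principal=49871-2206=47665; balance=408612-47665=360947
9. interest=⌊360947·54/10000⌋=1949; principal=49871-1949=47922; balance=360947-47922=313025
10. interest=⌊313025·54/10000⌋=1690; principal=49871-1690=48181; balance=313025-48181=264844
11. interest=⌊264844·54/10000⌋=1430; principal=49871-1430=48441; balance=264844-48441=216403
12. interest=⌊216403·54/10000⌋=1168; principal=49871-1168=48703; balance=216403-48703=167700
13. interest=⌊167700·54/10000⌋=905; principal=49871-905=48966; balance=167700-48966=118734
14. interest=⌊118734·54/10000⌋=641; principal=49871-641=49230; balance=118734-49230=69504
15. interest=⌊69504·54/10000⌋=375; principal=49871-375=49496; balance=69504-49496=20008
16. interest=⌊20008·54/10000⌋=108; principal=min(49871-108,20008)=20008; balance=20008-20008=0

1 3969 45902 689273
2 3722 46149 643124
3 3472 46399 596725
4 3222 46649 550076
5 2970 46901 503175
6 2717 47154 456021
7 2462 47409 408612
8 2206 47665 360947
9 1949 47922 313025
10 1690 48181 264844
11 1430 48441 216403
12 1168 48703 167700
13 905 48966 118734
14 641 49230 69504
15 375 49496 20008
16 108 20008 0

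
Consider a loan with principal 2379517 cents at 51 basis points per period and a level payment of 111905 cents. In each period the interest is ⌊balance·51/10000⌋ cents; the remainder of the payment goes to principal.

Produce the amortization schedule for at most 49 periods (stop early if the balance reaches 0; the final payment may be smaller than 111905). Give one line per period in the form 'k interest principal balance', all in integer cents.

1 12135 99770 2279747
2 11626 100279 2179468
3 11115 100790 2078678
4 10601 101304 1977374
5 10084 101821 1875553
6 9565 102340 1773213
7 9043 102862 1670351
8 8518 103387 1566964
9 7991 103914 1463050
10 7461 104444 1358606
11 6928 104977 1253629
12 6393 105512 1148117
13 5855 106050 1042067
14 5314 106591 935476
15 4770 107135 828341
16 4224 107681 720660
17 3675 108230 612430
18 3123 108782 503648
19 2568 109337 394311
20 2010 109895 284416
21 1450 110455 173961
22 887 111018 62943
23 321 62943 0

1. interest=⌊2379517·51/10000⌋=12135; principal=111905-12135=99770; balance=2379517-99770=2279747
2. interest=⌊2279747·51/10000⌋=11626; principal=111905-11626=100279; balance=2279747-100279=2179468
3. interest=⌊2179468·51/10000⌋=11115; principal=111905-11115=100790; balance=2179468-100790=2078678
4. interest=⌊2078678·51/10000⌋=10601; principal=111905-10601=101304; balance=2078678-101304=1977374
5. interest=⌊1977374·51/10000⌋=10084; principal=111905-10084=101821; balance=1977374-101821=1875553
6. interest=⌊1875553·51/10000⌋=9565; principal=111905-9565=102340; balance=1875553-102340=1773213
7. interest=⌊1773213·51/10000⌋=9043; principal=111905-9043=102862; balance=1773213-102862=1670351
8. interest=⌊1670351·51/10000⌋=8518; principal=111905-8518=103387; balance=1670351-103387=1566964
9. interest=⌊1566964·51/10000⌋=7991; principal=111905-7991=103914; balance=1566964-103914=1463050
10. interest=⌊1463050·51/10000⌋=7461; principal=111905-7461=104444; balance=1463050-104444=1358606
11. interest=⌊1358606·51/10000⌋=6928; principal=111905-6928=104977; balance=1358606-104977=1253629
12. interest=⌊1253629·51/10000⌋=6393; principal=111905-6393=105512; balance=1253629-105512=1148117
13. interest=⌊1148117·51/10000⌋=5855; principal=111905-5855=106050; balance=1148117-106050=1042067
14. interest=⌊1042067·51/10000⌋=5314; principal=111905-5314=106591; balance=1042067-106591=935476
15. interest=⌊935476·51/10000⌋=4770; principal=111905-4770=107135; balance=935476-107135=828341
16. interest=⌊828341·51/10000⌋=4224; principal=111905-4224=107681; balance=828341-107681=720660
17. interest=⌊720660·51/10000⌋=3675; principal=111905-3675=108230; balance=720660-108230=612430
18. interest=⌊612430·51/10000⌋=3123; principal=111905-3123=108782; balance=612430-108782=503648
19. interest=⌊503648·51/10000⌋=2568; principal=111905-2568=109337; balance=503648-109337=394311
20. interest=⌊394311·51/10000⌋=2010; principal=111905-2010=109895; balance=394311-109895=284416
21. interest=⌊284416·51/10000⌋=1450; principal=111905-1450=110455; balance=284416-110455=173961
22. interest=⌊173961·51/10000⌋=887; principal=111905-887=111018; balance=173961-111018=62943
23. interest=⌊62943·51/10000⌋=321; principal=min(111905-321,62943)=62943; balance=62943-62943=0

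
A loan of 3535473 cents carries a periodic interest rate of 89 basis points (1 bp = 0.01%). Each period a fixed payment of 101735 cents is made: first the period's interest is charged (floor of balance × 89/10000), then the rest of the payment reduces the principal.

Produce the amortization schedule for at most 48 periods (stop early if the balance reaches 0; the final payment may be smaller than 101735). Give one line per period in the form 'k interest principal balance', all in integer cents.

1. interest=⌊3535473·89/10000⌋=31465; principal=101735-31465=70270; balance=3535473-70270=3465203
2. interest=⌊3465203·89/10000⌋=30840; principal=101735-30840=70895; balance=3465203-70895=3394308
3. interest=⌊3394308·89/10000⌋=30209; principal=101735-30209=71526; balance=3394308-71526=3322782
4. interest=⌊3322782·89/10000⌋=29572; principal=101735-29572=72163; balance=3322782-72163=3250619
5. interest=⌊3250619·89/10000⌋=28930; principal=101735-28930=72805; balance=3250619-72805=3177814
6. interest=⌊3177814·89/10000⌋=28282; principal=101735-28282=73453; balance=3177814-73453=3104361
7. interest=⌊3104361·89/10000⌋=27628; principal=101735-27628=74107; balance=3104361-74107=3030254
8. interest=⌊3030254·89/10000⌋=26969; principal=101735-26969=74766; balance=3030254-74766=2955488
9. interest=⌊2955488·89/10000⌋=26303; principal=101735-26303=75432; balance=2955488-75432=2880056
10. interest=⌊2880056·89/10000⌋=25632; principal=101735-25632=76103; balance=2880056-76103=2803953
11. interest=⌊2803953·89/10000⌋=24955; principal=101735-24955=76780; balance=2803953-76780=2727173
12. interest=⌊2727173·89/10000⌋=24271; principal=101735-24271=77464; balance=2727173-77464=2649709
13. interest=⌊2649709·89/10000⌋=23582; principal=101735-23582=78153; balance=2649709-78153=2571556
14. interest=⌊2571556·89/10000⌋=22886; principal=101735-22886=78849; balance=2571556-78849=2492707
15. interest=⌊2492707·89/10000⌋=22185; principal=101735-22185=79550; balance=2492707-79550=2413157
16. interest=⌊2413157·89/10000⌋=21477; principal=101735-21477=80258; balance=2413157-80258=2332899
17. interest=⌊2332899·89/10000⌋=20762; principal=101735-20762=80973; balance=2332899-80973=2251926
18. interest=⌊2251926·89/10000⌋=20042; principal=101735-20042=81693; balance=2251926-81693=2170233
19. interest=⌊2170233·89/10000⌋=19315; principal=101735-19315=82420; balance=2170233-82420=2087813
20. interest=⌊2087813·89/10000⌋=18581; principal=101735-18581=83154; balance=2087813-83154=2004659
21. interest=⌊2004659·89/10000⌋=17841; principal=101735-17841=83894; balance=2004659-83894=1920765
22. interest=⌊1920765·89/10000⌋=17094; principal=101735-17094=84641; balance=1920765-84641=1836124
23. interest=⌊1836124·89/10000⌋=16341; principal=101735-16341=85394; balance=1836124-85394=1750730
24. interest=⌊1750730·89/10000⌋=15581; principal=101735-15581=86154; balance=1750730-86154=1664576
25. interest=⌊1664576·89/10000⌋=14814; principal=101735-14814=86921; balance=1664576-86921=1577655
26. interest=⌊1577655·89/10000⌋=14041; principal=101735-14041=87694; balance=1577655-87694=1489961
27. interest=⌊1489961·89/10000⌋=13260; principal=101735-13260=88475; balance=1489961-88475=1401486
28. interest=⌊1401486·89/10000⌋=12473; principal=101735-12473=89262; balance=1401486-89262=1312224
29. interest=⌊1312224·89/10000⌋=11678; principal=101735-11678=90057; balance=1312224-90057=1222167
30. interest=⌊1222167·89/10000⌋=10877; principal=101735-10877=90858; balance=1222167-90858=1131309
31. interest=⌊1131309·89/10000⌋=10068; principal=101735-10068=91667; balance=1131309-91667=1039642
32. interest=⌊1039642·89/10000⌋=9252; principal=101735-9252=92483; balance=1039642-92483=947159
33. interest=⌊947159·89/10000⌋=8429; principal=101735-8429=93306; balance=947159-93306=853853
34. interest=⌊853853·89/10000⌋=7599; principal=101735-7599=94136; balance=853853-94136=759717
35. interest=⌊759717·89/10000⌋=6761; principal=101735-6761=94974; balance=759717-94974=664743
36. interest=⌊664743·89/10000⌋=5916; principal=101735-5916=95819; balance=664743-95819=568924
37. interest=⌊568924·89/10000⌋=5063; principal=101735-5063=96672; balance=568924-96672=472252
38. interest=⌊472252·89/10000⌋=4203; principal=101735-4203=97532; balance=472252-97532=374720
39. interest=⌊374720·89/10000⌋=3335; principal=101735-3335=98400; balance=374720-98400=276320
40. interest=⌊276320·89/10000⌋=2459; principal=101735-2459=99276; balance=276320-99276=177044
41. interest=⌊177044·89/10000⌋=1575; principal=101735-1575=100160; balance=177044-100160=76884
42. interest=⌊76884·89/10000⌋=684; principal=min(101735-684,76884)=76884; balance=76884-76884=0

1 31465 70270 3465203
2 30840 70895 3394308
3 30209 71526 3322782
4 29572 72163 3250619
5 28930 72805 3177814
6 28282 73453 3104361
7 27628 74107 3030254
8 26969 74766 2955488
9 26303 75432 2880056
10 25632 76103 2803953
11 24955 76780 2727173
12 24271 77464 2649709
13 23582 78153 2571556
14 22886 78849 2492707
15 22185 79550 2413157
16 21477 80258 2332899
17 20762 80973 2251926
18 20042 81693 2170233
19 19315 82420 2087813
20 18581 83154 2004659
21 17841 83894 1920765
22 17094 84641 1836124
23 16341 85394 1750730
24 15581 86154 1664576
25 14814 86921 1577655
26 14041 87694 1489961
27 13260 88475 1401486
28 12473 89262 1312224
29 11678 90057 1222167
30 10877 90858 1131309
31 10068 91667 1039642
32 9252 92483 947159
33 8429 93306 853853
34 7599 94136 759717
35 6761 94974 664743
36 5916 95819 568924
37 5063 96672 472252
38 4203 97532 374720
39 3335 98400 276320
40 2459 99276 177044
41 1575 100160 76884
42 684 76884 0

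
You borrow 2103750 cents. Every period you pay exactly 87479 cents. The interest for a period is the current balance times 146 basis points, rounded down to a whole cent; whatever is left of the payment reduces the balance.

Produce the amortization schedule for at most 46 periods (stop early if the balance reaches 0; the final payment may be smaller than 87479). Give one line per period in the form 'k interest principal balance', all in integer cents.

1. interest=⌊2103750·146/10000⌋=30714; principal=87479-30714=56765; balance=2103750-56765=2046985
2. interest=⌊2046985·146/10000⌋=29885; principal=87479-29885=57594; balance=2046985-57594=1989391
3. interest=⌊1989391·146/10000⌋=29045; principal=87479-29045=58434; balance=1989391-58434=1930957
4. interest=⌊1930957·146/10000⌋=28191; principal=87479-28191=59288; balance=1930957-59288=1871669
5. interest=⌊1871669·146/10000⌋=27326; principal=87479-27326=60153; balance=1871669-60153=1811516
6. interest=⌊1811516·146/10000⌋=26448; principal=87479-26448=61031; balance=1811516-61031=1750485
7. interest=⌊1750485·146/10000⌋=25557; principal=87479-25557=61922; balance=1750485-61922=1688563
8. interest=⌊1688563·146/10000⌋=24653; principal=87479-24653=62826; balance=1688563-62826=1625737
9. interest=⌊1625737·146/10000⌋=23735; principal=87479-23735=63744; balance=1625737-63744=1561993
10. interest=⌊1561993·146/10000⌋=22805; principal=87479-22805=64674; balance=1561993-64674=1497319
11. interest=⌊1497319·146/10000⌋=21860; principal=87479-21860=65619; balance=1497319-65619=1431700
12. interest=⌊1431700·146/10000⌋=20902; principal=87479-20902=66577; balance=1431700-66577=1365123
13. interest=⌊1365123·146/10000⌋=19930; principal=87479-19930=67549; balance=1365123-67549=1297574
14. interest=⌊1297574·146/10000⌋=18944; principal=87479-18944=68535; balance=1297574-68535=1229039
15. interest=⌊1229039·146/10000⌋=17943; principal=87479-17943=69536; balance=1229039-69536=1159503
16. interest=⌊1159503·146/10000⌋=16928; principal=87479-16928=70551; balance=1159503-70551=1088952
17. interest=⌊1088952·146/10000⌋=15898; principal=87479-15898=71581; balance=1088952-71581=1017371
18. interest=⌊1017371·146/10000⌋=14853; principal=87479-14853=72626; balance=1017371-72626=944745
19. interest=⌊944745·146/10000⌋=13793; principal=87479-13793=73686; balance=944745-73686=871059
20. interest=⌊871059·146/10000⌋=12717; principal=87479-12717=74762; balance=871059-74762=796297
21. interest=⌊796297·146/10000⌋=11625; principal=87479-11625=75854; balance=796297-75854=720443
22. interest=⌊720443·146/10000⌋=10518; principal=87479-10518=76961; balance=720443-76961=643482
23. interest=⌊643482·146/10000⌋=9394; principal=87479-9394=78085; balance=643482-78085=565397
24. interest=⌊565397·146/10000⌋=8254; principal=87479-8254=79225; balance=565397-79225=486172
25. interest=⌊486172·146/10000⌋=7098; principal=87479-7098=80381; balance=486172-80381=405791
26. interest=⌊405791·146/10000⌋=5924; principal=87479-5924=81555; balance=405791-81555=324236
27. interest=⌊324236·146/10000⌋=4733; principal=87479-4733=82746; balance=324236-82746=241490
28. interest=⌊241490·146/10000⌋=3525; principal=87479-3525=83954; balance=241490-83954=157536
29. interest=⌊157536·146/10000⌋=2300; principal=87479-2300=85179; balance=157536-85179=72357
30. interest=⌊72357·146/10000⌋=1056; principal=min(87479-1056,72357)=72357; balance=72357-72357=0

1 30714 56765 2046985
2 29885 57594 1989391
3 29045 58434 1930957
4 28191 59288 1871669
5 27326 60153 1811516
6 26448 61031 1750485
7 25557 61922 1688563
8 24653 62826 1625737
9 23735 63744 1561993
10 22805 64674 1497319
11 21860 65619 1431700
12 20902 66577 1365123
13 19930 67549 1297574
14 18944 68535 1229039
15 17943 69536 1159503
16 16928 70551 1088952
17 15898 71581 1017371
18 14853 72626 944745
19 13793 73686 871059
20 12717 74762 796297
21 11625 75854 720443
22 10518 76961 643482
23 9394 78085 565397
24 8254 79225 486172
25 7098 80381 405791
26 5924 81555 324236
27 4733 82746 241490
28 3525 83954 157536
29 2300 85179 72357
30 1056 72357 0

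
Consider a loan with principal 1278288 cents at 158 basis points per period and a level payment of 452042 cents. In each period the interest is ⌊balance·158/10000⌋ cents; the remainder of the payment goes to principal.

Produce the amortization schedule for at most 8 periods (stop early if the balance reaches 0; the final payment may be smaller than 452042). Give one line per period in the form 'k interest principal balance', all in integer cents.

1. interest=⌊1278288·158/10000⌋=20196; principal=452042-20196=431846; balance=1278288-431846=846442
2. interest=⌊846442·158/10000⌋=13373; principal=452042-13373=438669; balance=846442-438669=407773
3. interest=⌊407773·158/10000⌋=6442; principal=min(452042-6442,407773)=407773; balance=407773-407773=0

1 20196 431846 846442
2 13373 438669 407773
3 6442 407773 0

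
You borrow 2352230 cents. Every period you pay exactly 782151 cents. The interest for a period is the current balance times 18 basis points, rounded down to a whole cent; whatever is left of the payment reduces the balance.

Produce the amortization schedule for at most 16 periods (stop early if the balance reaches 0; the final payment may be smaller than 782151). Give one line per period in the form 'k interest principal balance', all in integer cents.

1 4234 777917 1574313
2 2833 779318 794995
3 1430 780721 14274
4 25 14274 0

1. interest=⌊2352230·18/10000⌋=4234; principal=782151-4234=777917; balance=2352230-777917=1574313
2. interest=⌊1574313·18/10000⌋=2833; principal=782151-2833=779318; balance=1574313-779318=794995
3. interest=⌊794995·18/10000⌋=1430; principal=782151-1430=780721; balance=794995-780721=14274
4. interest=⌊14274·18/10000⌋=25; principal=min(782151-25,14274)=14274; balance=14274-14274=0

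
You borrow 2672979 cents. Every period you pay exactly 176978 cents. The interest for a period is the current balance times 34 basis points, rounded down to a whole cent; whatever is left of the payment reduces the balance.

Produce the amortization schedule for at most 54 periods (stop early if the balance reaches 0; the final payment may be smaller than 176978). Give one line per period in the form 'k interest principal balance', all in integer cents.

1 9088 167890 2505089
2 8517 168461 2336628
3 7944 169034 2167594
4 7369 169609 1997985
5 6793 170185 1827800
6 6214 170764 1657036
7 5633 171345 1485691
8 5051 171927 1313764
9 4466 172512 1141252
10 3880 173098 968154
11 3291 173687 794467
12 2701 174277 620190
13 2108 174870 445320
14 1514 175464 269856
15 917 176061 93795
16 318 93795 0

1. interest=⌊2672979·34/10000⌋=9088; principal=176978-9088=167890; balance=2672979-167890=2505089
2. interest=⌊2505089·34/10000⌋=8517; principal=176978-8517=168461; balance=2505089-168461=2336628
3. interest=⌊2336628·34/10000⌋=7944; principal=176978-7944=169034; balance=2336628-169034=2167594
4. interest=⌊2167594·34/10000⌋=7369; principal=176978-7369=169609; balance=2167594-169609=1997985
5. interest=⌊1997985·34/10000⌋=6793; principal=176978-6793=170185; balance=1997985-170185=1827800
6. interest=⌊1827800·34/10000⌋=6214; principal=176978-6214=170764; balance=1827800-170764=1657036
7. interest=⌊1657036·34/10000⌋=5633; principal=176978-5633=171345; balance=1657036-171345=1485691
8. interest=⌊1485691·34/10000⌋=5051; principal=176978-5051=171927; balance=1485691-171927=1313764
9. interest=⌊1313764·34/10000⌋=4466; principal=176978-4466=172512; balance=1313764-172512=1141252
10. interest=⌊1141252·34/10000⌋=3880; principal=176978-3880=173098; balance=1141252-173098=968154
11. interest=⌊968154·34/10000⌋=3291; principal=176978-3291=173687; balance=968154-173687=794467
12. interest=⌊794467·34/10000⌋=2701; principal=176978-2701=174277; balance=794467-174277=620190
13. interest=⌊620190·34/10000⌋=2108; principal=176978-2108=174870; balance=620190-174870=445320
14. interest=⌊445320·34/10000⌋=1514; principal=176978-1514=175464; balance=445320-175464=269856
15. interest=⌊269856·34/10000⌋=917; principal=176978-917=176061; balance=269856-176061=93795
16. interest=⌊93795·34/10000⌋=318; principal=min(176978-318,93795)=93795; balance=93795-93795=0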